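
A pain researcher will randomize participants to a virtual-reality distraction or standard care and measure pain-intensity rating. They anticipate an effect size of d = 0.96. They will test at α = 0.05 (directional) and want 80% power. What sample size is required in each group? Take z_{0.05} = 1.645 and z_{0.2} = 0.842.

For two independent groups with equal n: n = 2·((z_{α} + z_β) / d)².
z_{α} + z_β = 1.645 + 0.842 = 2.487.
n = 2 × (2.487 / 0.96)² = 2 × 2.591² = 2 × 6.71 = 13.4.
Round up to the next whole participant.

n = 14 per group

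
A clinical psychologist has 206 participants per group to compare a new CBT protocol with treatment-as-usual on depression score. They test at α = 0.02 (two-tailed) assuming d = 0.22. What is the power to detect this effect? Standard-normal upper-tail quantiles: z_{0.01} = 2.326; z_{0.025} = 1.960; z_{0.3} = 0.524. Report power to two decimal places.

For two equal groups, power = Φ(d·√(n/2) − z_{α/2}).
d·√(n/2) = 0.22 × √(206/2) = 0.22 × 10.149 = 2.233.
z_β = 2.233 − 2.326 = -0.093.
Power = Φ(-0.093) = 0.463.

power ≈ 0.46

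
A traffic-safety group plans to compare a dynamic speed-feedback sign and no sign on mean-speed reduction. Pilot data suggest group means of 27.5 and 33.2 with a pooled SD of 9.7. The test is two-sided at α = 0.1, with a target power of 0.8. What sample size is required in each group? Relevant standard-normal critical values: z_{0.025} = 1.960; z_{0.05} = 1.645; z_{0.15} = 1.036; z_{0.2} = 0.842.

n = 36 per group

Cohen's d = |M₁ − M₂| / SD_pooled = |27.5 − 33.2| / 9.7 = 5.7 / 9.7 = 0.588.
For two independent groups with equal n: n = 2·((z_{α/2} + z_β) / d)².
z_{α/2} + z_β = 1.645 + 0.842 = 2.487.
n = 2 × (2.487 / 0.588)² = 2 × 4.230² = 2 × 17.89 = 35.8.
Round up to the next whole participant.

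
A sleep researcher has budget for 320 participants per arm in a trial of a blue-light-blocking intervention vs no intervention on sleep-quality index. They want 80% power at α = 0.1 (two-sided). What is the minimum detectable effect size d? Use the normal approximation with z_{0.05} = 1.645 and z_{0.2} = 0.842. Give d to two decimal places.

d_min ≈ 0.20

For two independent groups of n = 320 each: d_min = (z_{α/2} + z_β)·√(2/n).
z-sum = 1.645 + 0.842 = 2.487.
d_min = 2.487 × √(2/320) = 2.487 × 0.0791 = 0.197.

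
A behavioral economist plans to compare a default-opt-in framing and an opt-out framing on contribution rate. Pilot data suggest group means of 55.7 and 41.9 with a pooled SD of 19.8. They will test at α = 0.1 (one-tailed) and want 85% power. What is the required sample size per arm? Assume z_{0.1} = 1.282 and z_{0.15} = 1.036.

n = 23 per group

Cohen's d = |M₁ − M₂| / SD_pooled = |55.7 − 41.9| / 19.8 = 13.8 / 19.8 = 0.697.
For two independent groups with equal n: n = 2·((z_{α} + z_β) / d)².
z_{α} + z_β = 1.282 + 1.036 = 2.318.
n = 2 × (2.318 / 0.697)² = 2 × 3.326² = 2 × 11.06 = 22.1.
Round up to the next whole participant.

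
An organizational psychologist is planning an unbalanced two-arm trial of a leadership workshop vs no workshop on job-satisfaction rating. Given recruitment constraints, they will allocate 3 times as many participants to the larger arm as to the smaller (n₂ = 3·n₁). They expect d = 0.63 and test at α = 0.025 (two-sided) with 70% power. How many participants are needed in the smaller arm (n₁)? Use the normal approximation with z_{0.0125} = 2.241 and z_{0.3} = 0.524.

With allocation ratio k = n₂/n₁ = 3, Var(x̄₁−x̄₂) = σ²(1/n₁ + 1/(k·n₁)) = σ²·(k+1)/(k·n₁).
So n₁ = (1 + 1/k)·((z_{α/2} + z_β)/d)² = 1.333 × (2.765/0.63)².
n₁ = 1.333 × 19.26 = 25.7.
Round up: n₁ = 26, giving n₂ = 3 × 26 = 78.

n₁ = 26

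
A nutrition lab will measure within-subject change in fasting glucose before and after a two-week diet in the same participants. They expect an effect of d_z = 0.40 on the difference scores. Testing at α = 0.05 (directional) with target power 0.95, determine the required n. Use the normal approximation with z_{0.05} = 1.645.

For a paired (one-sample on differences) test: n = ((z_{α} + z_β) / d)².
z_{α} + z_β = 1.645 + 1.645 = 3.290.
n = (3.290 / 0.40)² = 8.225² = 67.65.
Round up.

n = 68 pairs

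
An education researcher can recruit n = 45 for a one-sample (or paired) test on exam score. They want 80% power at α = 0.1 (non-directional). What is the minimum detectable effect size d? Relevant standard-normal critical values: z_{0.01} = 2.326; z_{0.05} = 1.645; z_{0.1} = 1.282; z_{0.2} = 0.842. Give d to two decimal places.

d_min ≈ 0.37

For a single sample (or paired design) of n = 45: d_min = (z_{α/2} + z_β)/√n.
z-sum = 1.645 + 0.842 = 2.487.
d_min = 2.487 / √45 = 2.487 / 6.708 = 0.371.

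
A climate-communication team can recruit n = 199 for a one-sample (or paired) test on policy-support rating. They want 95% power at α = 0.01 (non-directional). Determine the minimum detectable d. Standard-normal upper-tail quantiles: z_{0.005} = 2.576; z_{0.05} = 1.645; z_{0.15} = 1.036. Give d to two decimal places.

d_min ≈ 0.30

For a single sample (or paired design) of n = 199: d_min = (z_{α/2} + z_β)/√n.
z-sum = 2.576 + 1.645 = 4.221.
d_min = 4.221 / √199 = 4.221 / 14.107 = 0.299.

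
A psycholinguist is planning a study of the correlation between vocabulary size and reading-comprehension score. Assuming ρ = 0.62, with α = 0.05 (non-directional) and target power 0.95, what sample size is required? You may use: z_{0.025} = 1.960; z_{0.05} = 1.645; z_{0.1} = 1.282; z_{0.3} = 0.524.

n = 28

Fisher's z: C = ½·ln((1+r)/(1−r)) = ½·ln(4.2632) = 0.7250.
n = ((z_{α/2} + z_β)/C)² + 3.
(1.960 + 1.645) / 0.7250 = 3.605 / 0.7250 = 4.972.
n = 4.972² + 3 = 24.72 + 3 = 27.7.
Round up.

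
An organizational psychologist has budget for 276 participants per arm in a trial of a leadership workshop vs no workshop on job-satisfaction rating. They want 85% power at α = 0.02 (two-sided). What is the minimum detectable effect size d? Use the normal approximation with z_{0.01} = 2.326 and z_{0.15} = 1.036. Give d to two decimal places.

For two independent groups of n = 276 each: d_min = (z_{α/2} + z_β)·√(2/n).
z-sum = 2.326 + 1.036 = 3.362.
d_min = 3.362 × √(2/276) = 3.362 × 0.0851 = 0.286.

d_min ≈ 0.29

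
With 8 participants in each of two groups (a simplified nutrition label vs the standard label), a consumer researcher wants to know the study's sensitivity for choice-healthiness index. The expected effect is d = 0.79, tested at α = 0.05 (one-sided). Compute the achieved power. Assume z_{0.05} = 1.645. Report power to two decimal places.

For two equal groups, power = Φ(d·√(n/2) − z_{α}).
d·√(n/2) = 0.79 × √(8/2) = 0.79 × 2.000 = 1.580.
z_β = 1.580 − 1.645 = -0.065.
Power = Φ(-0.065) = 0.474.

power ≈ 0.47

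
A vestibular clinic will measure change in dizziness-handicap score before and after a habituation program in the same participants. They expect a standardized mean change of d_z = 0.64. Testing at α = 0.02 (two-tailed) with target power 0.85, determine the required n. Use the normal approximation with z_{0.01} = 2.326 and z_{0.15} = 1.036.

For a paired (one-sample on differences) test: n = ((z_{α/2} + z_β) / d)².
z_{α/2} + z_β = 2.326 + 1.036 = 3.362.
n = (3.362 / 0.64)² = 5.253² = 27.60.
Round up.

n = 28 pairs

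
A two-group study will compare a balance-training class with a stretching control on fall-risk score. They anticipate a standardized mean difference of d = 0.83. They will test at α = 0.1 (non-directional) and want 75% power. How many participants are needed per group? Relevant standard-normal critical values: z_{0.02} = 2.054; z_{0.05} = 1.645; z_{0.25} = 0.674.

n = 16 per group

For two independent groups with equal n: n = 2·((z_{α/2} + z_β) / d)².
z_{α/2} + z_β = 1.645 + 0.674 = 2.319.
n = 2 × (2.319 / 0.83)² = 2 × 2.794² = 2 × 7.81 = 15.6.
Round up to the next whole participant.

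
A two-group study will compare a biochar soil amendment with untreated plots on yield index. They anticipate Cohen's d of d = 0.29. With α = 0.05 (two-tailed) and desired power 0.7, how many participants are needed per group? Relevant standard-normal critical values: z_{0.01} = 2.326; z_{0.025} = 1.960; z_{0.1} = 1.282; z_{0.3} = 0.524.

n = 147 per group

For two independent groups with equal n: n = 2·((z_{α/2} + z_β) / d)².
z_{α/2} + z_β = 1.960 + 0.524 = 2.484.
n = 2 × (2.484 / 0.29)² = 2 × 8.566² = 2 × 73.37 = 146.7.
Round up to the next whole participant.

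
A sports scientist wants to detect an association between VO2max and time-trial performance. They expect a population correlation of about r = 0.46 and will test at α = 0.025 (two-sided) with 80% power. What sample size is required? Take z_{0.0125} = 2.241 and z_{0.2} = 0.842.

Fisher's z: C = ½·ln((1+r)/(1−r)) = ½·ln(2.7037) = 0.4973.
n = ((z_{α/2} + z_β)/C)² + 3.
(2.241 + 0.842) / 0.4973 = 3.083 / 0.4973 = 6.199.
n = 6.199² + 3 = 38.43 + 3 = 41.4.
Round up.

n = 42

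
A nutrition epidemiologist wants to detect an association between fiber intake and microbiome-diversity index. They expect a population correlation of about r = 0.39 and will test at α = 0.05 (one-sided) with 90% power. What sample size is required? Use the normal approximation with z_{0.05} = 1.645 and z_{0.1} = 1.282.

n = 54

Fisher's z: C = ½·ln((1+r)/(1−r)) = ½·ln(2.2787) = 0.4118.
n = ((z_{α} + z_β)/C)² + 3.
(1.645 + 1.282) / 0.4118 = 2.927 / 0.4118 = 7.108.
n = 7.108² + 3 = 50.52 + 3 = 53.5.
Round up.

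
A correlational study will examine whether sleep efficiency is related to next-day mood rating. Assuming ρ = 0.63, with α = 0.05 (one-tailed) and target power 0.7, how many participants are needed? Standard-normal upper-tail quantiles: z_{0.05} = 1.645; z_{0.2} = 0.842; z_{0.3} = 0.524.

Fisher's z: C = ½·ln((1+r)/(1−r)) = ½·ln(4.4054) = 0.7414.
n = ((z_{α} + z_β)/C)² + 3.
(1.645 + 0.524) / 0.7414 = 2.169 / 0.7414 = 2.926.
n = 2.926² + 3 = 8.56 + 3 = 11.6.
Round up.

n = 12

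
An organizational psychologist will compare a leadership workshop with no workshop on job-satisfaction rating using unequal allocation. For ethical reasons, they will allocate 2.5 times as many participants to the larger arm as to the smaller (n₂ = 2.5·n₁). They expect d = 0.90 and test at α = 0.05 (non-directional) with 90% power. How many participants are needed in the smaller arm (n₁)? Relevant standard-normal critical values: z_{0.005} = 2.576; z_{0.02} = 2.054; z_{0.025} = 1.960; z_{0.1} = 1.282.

With allocation ratio k = n₂/n₁ = 2.5, Var(x̄₁−x̄₂) = σ²(1/n₁ + 1/(k·n₁)) = σ²·(k+1)/(k·n₁).
So n₁ = (1 + 1/k)·((z_{α/2} + z_β)/d)² = 1.400 × (3.242/0.90)².
n₁ = 1.400 × 12.98 = 18.2.
Round up: n₁ = 19, giving n₂ = ⌈2.5 × 19⌉ = ⌈47.5⌉ = 48.

n₁ = 19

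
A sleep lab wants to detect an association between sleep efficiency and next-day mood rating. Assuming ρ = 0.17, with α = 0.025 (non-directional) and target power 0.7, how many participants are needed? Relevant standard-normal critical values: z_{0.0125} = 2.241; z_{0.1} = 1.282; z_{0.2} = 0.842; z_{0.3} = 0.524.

n = 263

Fisher's z: C = ½·ln((1+r)/(1−r)) = ½·ln(1.4096) = 0.1717.
n = ((z_{α/2} + z_β)/C)² + 3.
(2.241 + 0.524) / 0.1717 = 2.765 / 0.1717 = 16.104.
n = 16.104² + 3 = 259.33 + 3 = 262.3.
Round up.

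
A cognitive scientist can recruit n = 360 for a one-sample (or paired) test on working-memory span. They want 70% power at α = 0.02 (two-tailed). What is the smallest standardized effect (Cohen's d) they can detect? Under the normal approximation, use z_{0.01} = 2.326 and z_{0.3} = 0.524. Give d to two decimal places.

d_min ≈ 0.15

For a single sample (or paired design) of n = 360: d_min = (z_{α/2} + z_β)/√n.
z-sum = 2.326 + 0.524 = 2.850.
d_min = 2.850 / √360 = 2.850 / 18.974 = 0.150.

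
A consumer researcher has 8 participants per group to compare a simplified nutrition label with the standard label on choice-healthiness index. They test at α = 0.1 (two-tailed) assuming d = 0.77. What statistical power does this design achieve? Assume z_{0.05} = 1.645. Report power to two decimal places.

For two equal groups, power = Φ(d·√(n/2) − z_{α/2}).
d·√(n/2) = 0.77 × √(8/2) = 0.77 × 2.000 = 1.540.
z_β = 1.540 − 1.645 = -0.105.
Power = Φ(-0.105) = 0.458.

power ≈ 0.46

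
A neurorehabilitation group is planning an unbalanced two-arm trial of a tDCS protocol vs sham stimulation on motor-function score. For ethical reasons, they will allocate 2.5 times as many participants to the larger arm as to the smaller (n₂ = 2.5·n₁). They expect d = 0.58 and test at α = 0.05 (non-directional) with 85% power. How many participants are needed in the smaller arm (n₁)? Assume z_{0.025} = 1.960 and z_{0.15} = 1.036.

With allocation ratio k = n₂/n₁ = 2.5, Var(x̄₁−x̄₂) = σ²(1/n₁ + 1/(k·n₁)) = σ²·(k+1)/(k·n₁).
So n₁ = (1 + 1/k)·((z_{α/2} + z_β)/d)² = 1.400 × (2.996/0.58)².
n₁ = 1.400 × 26.68 = 37.4.
Round up: n₁ = 38, giving n₂ = 2.5 × 38 = 95.

n₁ = 38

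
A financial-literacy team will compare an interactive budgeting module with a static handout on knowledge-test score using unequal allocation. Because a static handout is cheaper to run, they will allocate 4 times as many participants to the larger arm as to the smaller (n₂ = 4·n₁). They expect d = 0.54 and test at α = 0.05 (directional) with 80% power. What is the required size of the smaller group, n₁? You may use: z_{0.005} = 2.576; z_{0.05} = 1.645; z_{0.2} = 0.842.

With allocation ratio k = n₂/n₁ = 4, Var(x̄₁−x̄₂) = σ²(1/n₁ + 1/(k·n₁)) = σ²·(k+1)/(k·n₁).
So n₁ = (1 + 1/k)·((z_{α} + z_β)/d)² = 1.250 × (2.487/0.54)².
n₁ = 1.250 × 21.21 = 26.5.
Round up: n₁ = 27, giving n₂ = 4 × 27 = 108.

n₁ = 27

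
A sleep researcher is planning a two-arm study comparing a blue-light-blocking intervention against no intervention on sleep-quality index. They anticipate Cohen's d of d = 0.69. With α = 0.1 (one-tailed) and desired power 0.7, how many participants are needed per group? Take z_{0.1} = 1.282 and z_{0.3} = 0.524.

For two independent groups with equal n: n = 2·((z_{α} + z_β) / d)².
z_{α} + z_β = 1.282 + 0.524 = 1.806.
n = 2 × (1.806 / 0.69)² = 2 × 2.617² = 2 × 6.85 = 13.7.
Round up to the next whole participant.

n = 14 per group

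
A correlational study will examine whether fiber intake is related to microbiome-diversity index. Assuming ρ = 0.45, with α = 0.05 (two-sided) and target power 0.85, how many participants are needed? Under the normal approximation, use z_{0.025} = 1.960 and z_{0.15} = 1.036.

n = 42

Fisher's z: C = ½·ln((1+r)/(1−r)) = ½·ln(2.6364) = 0.4847.
n = ((z_{α/2} + z_β)/C)² + 3.
(1.960 + 1.036) / 0.4847 = 2.996 / 0.4847 = 6.181.
n = 6.181² + 3 = 38.21 + 3 = 41.2.
Round up.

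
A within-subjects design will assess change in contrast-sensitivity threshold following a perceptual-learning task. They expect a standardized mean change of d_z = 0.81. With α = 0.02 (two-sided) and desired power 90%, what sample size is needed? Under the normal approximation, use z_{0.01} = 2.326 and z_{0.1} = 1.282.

For a paired (one-sample on differences) test: n = ((z_{α/2} + z_β) / d)².
z_{α/2} + z_β = 2.326 + 1.282 = 3.608.
n = (3.608 / 0.81)² = 4.454² = 19.84.
Round up.

n = 20 pairs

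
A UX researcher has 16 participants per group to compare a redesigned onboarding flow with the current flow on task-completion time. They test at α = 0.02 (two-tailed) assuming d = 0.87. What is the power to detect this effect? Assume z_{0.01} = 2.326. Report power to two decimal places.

For two equal groups, power = Φ(d·√(n/2) − z_{α/2}).
d·√(n/2) = 0.87 × √(16/2) = 0.87 × 2.828 = 2.461.
z_β = 2.461 − 2.326 = 0.135.
Power = Φ(0.135) = 0.554.

power ≈ 0.55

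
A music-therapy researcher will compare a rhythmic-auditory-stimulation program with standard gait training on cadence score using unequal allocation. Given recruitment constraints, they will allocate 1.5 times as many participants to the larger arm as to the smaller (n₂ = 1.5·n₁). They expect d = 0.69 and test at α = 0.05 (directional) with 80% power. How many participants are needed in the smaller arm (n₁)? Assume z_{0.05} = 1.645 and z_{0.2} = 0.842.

n₁ = 22

With allocation ratio k = n₂/n₁ = 1.5, Var(x̄₁−x̄₂) = σ²(1/n₁ + 1/(k·n₁)) = σ²·(k+1)/(k·n₁).
So n₁ = (1 + 1/k)·((z_{α} + z_β)/d)² = 1.667 × (2.487/0.69)².
n₁ = 1.667 × 12.99 = 21.7.
Round up: n₁ = 22, giving n₂ = 1.5 × 22 = 33.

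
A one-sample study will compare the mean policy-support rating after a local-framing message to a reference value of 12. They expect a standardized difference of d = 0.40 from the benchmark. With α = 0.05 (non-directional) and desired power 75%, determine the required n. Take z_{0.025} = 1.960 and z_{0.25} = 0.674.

n = 44

For a one-sample test: n = ((z_{α/2} + z_β) / d)².
z_{α/2} + z_β = 1.960 + 0.674 = 2.634.
n = (2.634 / 0.40)² = 6.585² = 43.36.
Round up.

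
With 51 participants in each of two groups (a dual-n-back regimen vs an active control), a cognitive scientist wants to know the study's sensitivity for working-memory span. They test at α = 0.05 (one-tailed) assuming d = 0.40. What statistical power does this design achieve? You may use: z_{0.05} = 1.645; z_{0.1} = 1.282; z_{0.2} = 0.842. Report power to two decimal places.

For two equal groups, power = Φ(d·√(n/2) − z_{α}).
d·√(n/2) = 0.40 × √(51/2) = 0.40 × 5.050 = 2.020.
z_β = 2.020 − 1.645 = 0.375.
Power = Φ(0.375) = 0.646.

power ≈ 0.65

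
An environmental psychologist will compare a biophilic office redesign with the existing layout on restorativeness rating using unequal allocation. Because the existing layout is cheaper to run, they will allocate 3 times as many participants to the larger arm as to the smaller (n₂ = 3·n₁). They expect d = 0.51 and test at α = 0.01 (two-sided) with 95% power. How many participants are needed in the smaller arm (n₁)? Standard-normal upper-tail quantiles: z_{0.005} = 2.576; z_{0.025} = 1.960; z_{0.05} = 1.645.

With allocation ratio k = n₂/n₁ = 3, Var(x̄₁−x̄₂) = σ²(1/n₁ + 1/(k·n₁)) = σ²·(k+1)/(k·n₁).
So n₁ = (1 + 1/k)·((z_{α/2} + z_β)/d)² = 1.333 × (4.221/0.51)².
n₁ = 1.333 × 68.50 = 91.3.
Round up: n₁ = 92, giving n₂ = 3 × 92 = 276.

n₁ = 92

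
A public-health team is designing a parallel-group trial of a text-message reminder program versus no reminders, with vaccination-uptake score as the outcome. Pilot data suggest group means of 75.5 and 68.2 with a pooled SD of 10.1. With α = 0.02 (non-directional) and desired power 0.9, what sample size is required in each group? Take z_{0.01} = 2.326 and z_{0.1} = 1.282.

n = 50 per group

Cohen's d = |M₁ − M₂| / SD_pooled = |75.5 − 68.2| / 10.1 = 7.3 / 10.1 = 0.723.
For two independent groups with equal n: n = 2·((z_{α/2} + z_β) / d)².
z_{α/2} + z_β = 2.326 + 1.282 = 3.608.
n = 2 × (3.608 / 0.723)² = 2 × 4.990² = 2 × 24.90 = 49.8.
Round up to the next whole participant.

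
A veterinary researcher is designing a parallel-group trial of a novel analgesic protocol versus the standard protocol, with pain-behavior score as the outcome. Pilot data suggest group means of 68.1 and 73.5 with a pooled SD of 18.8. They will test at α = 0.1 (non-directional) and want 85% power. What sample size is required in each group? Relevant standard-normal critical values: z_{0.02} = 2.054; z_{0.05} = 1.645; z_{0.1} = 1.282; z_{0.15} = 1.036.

Cohen's d = |M₁ − M₂| / SD_pooled = |68.1 − 73.5| / 18.8 = 5.4 / 18.8 = 0.287.
For two independent groups with equal n: n = 2·((z_{α/2} + z_β) / d)².
z_{α/2} + z_β = 1.645 + 1.036 = 2.681.
n = 2 × (2.681 / 0.287)² = 2 × 9.341² = 2 × 87.26 = 174.5.
Round up to the next whole participant.

n = 175 per group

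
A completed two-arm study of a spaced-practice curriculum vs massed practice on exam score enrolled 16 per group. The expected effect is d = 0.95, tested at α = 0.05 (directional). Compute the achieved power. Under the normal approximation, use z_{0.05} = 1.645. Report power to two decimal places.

power ≈ 0.85

For two equal groups, power = Φ(d·√(n/2) − z_{α}).
d·√(n/2) = 0.95 × √(16/2) = 0.95 × 2.828 = 2.687.
z_β = 2.687 − 1.645 = 1.042.
Power = Φ(1.042) = 0.851.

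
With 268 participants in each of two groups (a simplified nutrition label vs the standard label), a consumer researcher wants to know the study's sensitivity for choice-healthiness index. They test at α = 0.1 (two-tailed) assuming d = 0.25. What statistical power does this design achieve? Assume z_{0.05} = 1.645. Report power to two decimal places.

power ≈ 0.89

For two equal groups, power = Φ(d·√(n/2) − z_{α/2}).
d·√(n/2) = 0.25 × √(268/2) = 0.25 × 11.576 = 2.894.
z_β = 2.894 − 1.645 = 1.249.
Power = Φ(1.249) = 0.894.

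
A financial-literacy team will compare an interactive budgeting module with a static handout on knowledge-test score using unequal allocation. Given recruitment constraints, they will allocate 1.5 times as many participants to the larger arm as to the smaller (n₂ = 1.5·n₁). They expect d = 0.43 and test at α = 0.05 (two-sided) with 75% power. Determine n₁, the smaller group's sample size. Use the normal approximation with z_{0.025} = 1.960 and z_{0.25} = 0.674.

n₁ = 63

With allocation ratio k = n₂/n₁ = 1.5, Var(x̄₁−x̄₂) = σ²(1/n₁ + 1/(k·n₁)) = σ²·(k+1)/(k·n₁).
So n₁ = (1 + 1/k)·((z_{α/2} + z_β)/d)² = 1.667 × (2.634/0.43)².
n₁ = 1.667 × 37.52 = 62.5.
Round up: n₁ = 63, giving n₂ = ⌈1.5 × 63⌉ = ⌈94.5⌉ = 95.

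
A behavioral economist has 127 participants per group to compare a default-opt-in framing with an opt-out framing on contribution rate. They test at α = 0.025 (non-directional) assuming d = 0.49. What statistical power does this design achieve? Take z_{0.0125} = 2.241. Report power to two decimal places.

power ≈ 0.95

For two equal groups, power = Φ(d·√(n/2) − z_{α/2}).
d·√(n/2) = 0.49 × √(127/2) = 0.49 × 7.969 = 3.905.
z_β = 3.905 − 2.241 = 1.664.
Power = Φ(1.664) = 0.952.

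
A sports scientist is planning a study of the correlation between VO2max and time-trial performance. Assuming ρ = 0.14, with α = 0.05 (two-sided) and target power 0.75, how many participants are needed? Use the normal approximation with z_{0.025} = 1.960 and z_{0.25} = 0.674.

n = 353

Fisher's z: C = ½·ln((1+r)/(1−r)) = ½·ln(1.3256) = 0.1409.
n = ((z_{α/2} + z_β)/C)² + 3.
(1.960 + 0.674) / 0.1409 = 2.634 / 0.1409 = 18.694.
n = 18.694² + 3 = 349.47 + 3 = 352.5.
Round up.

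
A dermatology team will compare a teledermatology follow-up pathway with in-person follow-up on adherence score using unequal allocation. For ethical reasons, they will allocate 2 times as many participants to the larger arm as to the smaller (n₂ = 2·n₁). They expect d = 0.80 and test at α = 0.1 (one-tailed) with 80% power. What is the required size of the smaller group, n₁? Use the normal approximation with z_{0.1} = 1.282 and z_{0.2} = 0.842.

n₁ = 11

With allocation ratio k = n₂/n₁ = 2, Var(x̄₁−x̄₂) = σ²(1/n₁ + 1/(k·n₁)) = σ²·(k+1)/(k·n₁).
So n₁ = (1 + 1/k)·((z_{α} + z_β)/d)² = 1.500 × (2.124/0.80)².
n₁ = 1.500 × 7.05 = 10.6.
Round up: n₁ = 11, giving n₂ = 2 × 11 = 22.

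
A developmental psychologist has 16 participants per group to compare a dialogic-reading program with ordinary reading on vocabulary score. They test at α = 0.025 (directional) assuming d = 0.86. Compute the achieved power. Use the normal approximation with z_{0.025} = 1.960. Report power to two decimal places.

power ≈ 0.68

For two equal groups, power = Φ(d·√(n/2) − z_{α}).
d·√(n/2) = 0.86 × √(16/2) = 0.86 × 2.828 = 2.432.
z_β = 2.432 − 1.960 = 0.472.
Power = Φ(0.472) = 0.682.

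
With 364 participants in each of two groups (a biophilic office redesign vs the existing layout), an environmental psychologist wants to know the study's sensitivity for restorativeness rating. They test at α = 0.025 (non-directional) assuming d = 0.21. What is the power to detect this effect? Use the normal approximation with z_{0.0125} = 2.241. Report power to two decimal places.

For two equal groups, power = Φ(d·√(n/2) − z_{α/2}).
d·√(n/2) = 0.21 × √(364/2) = 0.21 × 13.491 = 2.833.
z_β = 2.833 − 2.241 = 0.592.
Power = Φ(0.592) = 0.723.

power ≈ 0.72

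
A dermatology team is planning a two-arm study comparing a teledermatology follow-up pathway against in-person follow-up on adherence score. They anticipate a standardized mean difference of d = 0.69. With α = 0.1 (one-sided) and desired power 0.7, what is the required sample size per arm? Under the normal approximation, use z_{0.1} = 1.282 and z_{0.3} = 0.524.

n = 14 per group

For two independent groups with equal n: n = 2·((z_{α} + z_β) / d)².
z_{α} + z_β = 1.282 + 0.524 = 1.806.
n = 2 × (1.806 / 0.69)² = 2 × 2.617² = 2 × 6.85 = 13.7.
Round up to the next whole participant.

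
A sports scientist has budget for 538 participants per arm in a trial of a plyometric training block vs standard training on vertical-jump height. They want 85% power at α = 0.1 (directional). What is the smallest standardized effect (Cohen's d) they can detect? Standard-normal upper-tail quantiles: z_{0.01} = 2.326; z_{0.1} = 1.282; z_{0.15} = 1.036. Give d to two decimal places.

d_min ≈ 0.14

For two independent groups of n = 538 each: d_min = (z_{α} + z_β)·√(2/n).
z-sum = 1.282 + 1.036 = 2.318.
d_min = 2.318 × √(2/538) = 2.318 × 0.0610 = 0.141.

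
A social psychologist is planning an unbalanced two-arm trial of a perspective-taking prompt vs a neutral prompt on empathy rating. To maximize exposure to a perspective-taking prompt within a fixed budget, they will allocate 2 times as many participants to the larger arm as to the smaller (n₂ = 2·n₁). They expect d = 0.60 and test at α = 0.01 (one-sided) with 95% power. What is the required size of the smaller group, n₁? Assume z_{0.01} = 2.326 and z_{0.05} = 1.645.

With allocation ratio k = n₂/n₁ = 2, Var(x̄₁−x̄₂) = σ²(1/n₁ + 1/(k·n₁)) = σ²·(k+1)/(k·n₁).
So n₁ = (1 + 1/k)·((z_{α} + z_β)/d)² = 1.500 × (3.971/0.60)².
n₁ = 1.500 × 43.80 = 65.7.
Round up: n₁ = 66, giving n₂ = 2 × 66 = 132.

n₁ = 66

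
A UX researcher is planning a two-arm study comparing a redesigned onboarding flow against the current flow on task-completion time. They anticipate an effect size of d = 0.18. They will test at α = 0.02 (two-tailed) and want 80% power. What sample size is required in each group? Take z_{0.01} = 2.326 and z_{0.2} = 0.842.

For two independent groups with equal n: n = 2·((z_{α/2} + z_β) / d)².
z_{α/2} + z_β = 2.326 + 0.842 = 3.168.
n = 2 × (3.168 / 0.18)² = 2 × 17.600² = 2 × 309.76 = 619.5.
Round up to the next whole participant.

n = 620 per group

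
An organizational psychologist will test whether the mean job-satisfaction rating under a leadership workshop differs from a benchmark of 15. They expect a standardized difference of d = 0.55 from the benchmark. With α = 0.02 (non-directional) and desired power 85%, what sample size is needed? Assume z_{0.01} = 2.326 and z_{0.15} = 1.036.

For a one-sample test: n = ((z_{α/2} + z_β) / d)².
z_{α/2} + z_β = 2.326 + 1.036 = 3.362.
n = (3.362 / 0.55)² = 6.113² = 37.37.
Round up.

n = 38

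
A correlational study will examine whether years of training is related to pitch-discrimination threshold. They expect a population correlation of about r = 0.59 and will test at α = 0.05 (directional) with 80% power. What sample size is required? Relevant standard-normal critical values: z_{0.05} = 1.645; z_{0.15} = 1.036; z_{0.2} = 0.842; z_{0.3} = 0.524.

Fisher's z: C = ½·ln((1+r)/(1−r)) = ½·ln(3.8780) = 0.6777.
n = ((z_{α} + z_β)/C)² + 3.
(1.645 + 0.842) / 0.6777 = 2.487 / 0.6777 = 3.670.
n = 3.670² + 3 = 13.47 + 3 = 16.5.
Round up.

n = 17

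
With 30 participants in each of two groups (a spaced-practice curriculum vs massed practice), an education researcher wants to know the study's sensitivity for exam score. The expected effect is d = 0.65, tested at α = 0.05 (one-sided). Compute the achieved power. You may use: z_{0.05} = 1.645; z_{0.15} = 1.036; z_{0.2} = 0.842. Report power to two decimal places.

For two equal groups, power = Φ(d·√(n/2) − z_{α}).
d·√(n/2) = 0.65 × √(30/2) = 0.65 × 3.873 = 2.517.
z_β = 2.517 − 1.645 = 0.872.
Power = Φ(0.872) = 0.809.

power ≈ 0.81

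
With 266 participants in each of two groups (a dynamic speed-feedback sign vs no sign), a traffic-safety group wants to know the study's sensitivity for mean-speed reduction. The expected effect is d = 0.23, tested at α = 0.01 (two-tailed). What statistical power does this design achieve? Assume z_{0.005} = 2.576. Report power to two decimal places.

power ≈ 0.53

For two equal groups, power = Φ(d·√(n/2) − z_{α/2}).
d·√(n/2) = 0.23 × √(266/2) = 0.23 × 11.533 = 2.652.
z_β = 2.652 − 2.576 = 0.076.
Power = Φ(0.076) = 0.530.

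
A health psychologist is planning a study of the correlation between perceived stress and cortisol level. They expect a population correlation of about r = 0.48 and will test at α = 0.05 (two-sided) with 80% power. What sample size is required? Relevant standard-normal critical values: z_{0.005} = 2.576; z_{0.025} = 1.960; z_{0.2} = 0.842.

n = 32

Fisher's z: C = ½·ln((1+r)/(1−r)) = ½·ln(2.8462) = 0.5230.
n = ((z_{α/2} + z_β)/C)² + 3.
(1.960 + 0.842) / 0.5230 = 2.802 / 0.5230 = 5.358.
n = 5.358² + 3 = 28.70 + 3 = 31.7.
Round up.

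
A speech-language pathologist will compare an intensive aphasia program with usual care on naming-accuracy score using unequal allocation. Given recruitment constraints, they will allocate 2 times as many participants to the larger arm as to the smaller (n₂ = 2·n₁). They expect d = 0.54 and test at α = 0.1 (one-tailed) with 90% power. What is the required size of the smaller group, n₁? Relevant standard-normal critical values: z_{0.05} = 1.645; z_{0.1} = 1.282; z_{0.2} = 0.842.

With allocation ratio k = n₂/n₁ = 2, Var(x̄₁−x̄₂) = σ²(1/n₁ + 1/(k·n₁)) = σ²·(k+1)/(k·n₁).
So n₁ = (1 + 1/k)·((z_{α} + z_β)/d)² = 1.500 × (2.564/0.54)².
n₁ = 1.500 × 22.54 = 33.8.
Round up: n₁ = 34, giving n₂ = 2 × 34 = 68.

n₁ = 34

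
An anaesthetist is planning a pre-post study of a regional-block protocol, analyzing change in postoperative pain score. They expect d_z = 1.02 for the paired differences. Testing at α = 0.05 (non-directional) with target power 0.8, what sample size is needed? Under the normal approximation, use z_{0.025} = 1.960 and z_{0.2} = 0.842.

n = 8 pairs

For a paired (one-sample on differences) test: n = ((z_{α/2} + z_β) / d)².
z_{α/2} + z_β = 1.960 + 0.842 = 2.802.
n = (2.802 / 1.02)² = 2.747² = 7.55.
Round up.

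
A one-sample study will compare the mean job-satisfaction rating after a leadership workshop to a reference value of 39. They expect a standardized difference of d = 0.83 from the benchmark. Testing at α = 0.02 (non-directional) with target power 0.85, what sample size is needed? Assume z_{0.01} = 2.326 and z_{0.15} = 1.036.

n = 17

For a one-sample test: n = ((z_{α/2} + z_β) / d)².
z_{α/2} + z_β = 2.326 + 1.036 = 3.362.
n = (3.362 / 0.83)² = 4.051² = 16.41.
Round up.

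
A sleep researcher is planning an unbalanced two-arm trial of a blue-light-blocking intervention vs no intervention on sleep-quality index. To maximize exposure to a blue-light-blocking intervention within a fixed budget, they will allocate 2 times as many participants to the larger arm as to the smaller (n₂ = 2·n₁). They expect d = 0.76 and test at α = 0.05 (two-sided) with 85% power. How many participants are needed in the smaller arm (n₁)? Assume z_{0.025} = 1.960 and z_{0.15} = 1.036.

With allocation ratio k = n₂/n₁ = 2, Var(x̄₁−x̄₂) = σ²(1/n₁ + 1/(k·n₁)) = σ²·(k+1)/(k·n₁).
So n₁ = (1 + 1/k)·((z_{α/2} + z_β)/d)² = 1.500 × (2.996/0.76)².
n₁ = 1.500 × 15.54 = 23.3.
Round up: n₁ = 24, giving n₂ = 2 × 24 = 48.

n₁ = 24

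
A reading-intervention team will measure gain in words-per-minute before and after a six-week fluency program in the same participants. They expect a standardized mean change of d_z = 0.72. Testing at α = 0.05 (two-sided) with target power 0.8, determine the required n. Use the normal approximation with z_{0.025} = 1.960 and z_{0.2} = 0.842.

n = 16 pairs

For a paired (one-sample on differences) test: n = ((z_{α/2} + z_β) / d)².
z_{α/2} + z_β = 1.960 + 0.842 = 2.802.
n = (2.802 / 0.72)² = 3.892² = 15.15.
Round up.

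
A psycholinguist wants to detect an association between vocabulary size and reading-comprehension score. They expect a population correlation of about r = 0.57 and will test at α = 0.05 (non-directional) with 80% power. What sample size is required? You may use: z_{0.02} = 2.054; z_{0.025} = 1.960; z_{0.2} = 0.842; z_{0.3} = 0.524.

n = 22

Fisher's z: C = ½·ln((1+r)/(1−r)) = ½·ln(3.6512) = 0.6475.
n = ((z_{α/2} + z_β)/C)² + 3.
(1.960 + 0.842) / 0.6475 = 2.802 / 0.6475 = 4.327.
n = 4.327² + 3 = 18.73 + 3 = 21.7.
Round up.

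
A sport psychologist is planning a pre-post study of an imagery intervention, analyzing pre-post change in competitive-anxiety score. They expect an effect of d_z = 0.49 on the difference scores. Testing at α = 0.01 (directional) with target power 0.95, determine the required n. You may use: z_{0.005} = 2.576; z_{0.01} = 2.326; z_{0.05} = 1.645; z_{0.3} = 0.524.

For a paired (one-sample on differences) test: n = ((z_{α} + z_β) / d)².
z_{α} + z_β = 2.326 + 1.645 = 3.971.
n = (3.971 / 0.49)² = 8.104² = 65.68.
Round up.

n = 66 pairs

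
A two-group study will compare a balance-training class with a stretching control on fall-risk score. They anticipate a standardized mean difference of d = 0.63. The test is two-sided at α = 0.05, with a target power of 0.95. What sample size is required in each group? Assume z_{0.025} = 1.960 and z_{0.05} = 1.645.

For two independent groups with equal n: n = 2·((z_{α/2} + z_β) / d)².
z_{α/2} + z_β = 1.960 + 1.645 = 3.605.
n = 2 × (3.605 / 0.63)² = 2 × 5.722² = 2 × 32.74 = 65.5.
Round up to the next whole participant.

n = 66 per group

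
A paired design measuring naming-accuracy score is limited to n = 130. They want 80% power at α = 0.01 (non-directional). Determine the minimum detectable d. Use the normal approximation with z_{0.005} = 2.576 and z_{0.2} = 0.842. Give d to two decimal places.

For a single sample (or paired design) of n = 130: d_min = (z_{α/2} + z_β)/√n.
z-sum = 2.576 + 0.842 = 3.418.
d_min = 3.418 / √130 = 3.418 / 11.402 = 0.300.

d_min ≈ 0.30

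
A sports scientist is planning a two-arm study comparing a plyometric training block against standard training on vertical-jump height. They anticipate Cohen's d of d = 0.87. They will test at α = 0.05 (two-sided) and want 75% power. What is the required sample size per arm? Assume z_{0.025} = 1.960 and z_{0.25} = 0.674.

For two independent groups with equal n: n = 2·((z_{α/2} + z_β) / d)².
z_{α/2} + z_β = 1.960 + 0.674 = 2.634.
n = 2 × (2.634 / 0.87)² = 2 × 3.028² = 2 × 9.17 = 18.3.
Round up to the next whole participant.

n = 19 per group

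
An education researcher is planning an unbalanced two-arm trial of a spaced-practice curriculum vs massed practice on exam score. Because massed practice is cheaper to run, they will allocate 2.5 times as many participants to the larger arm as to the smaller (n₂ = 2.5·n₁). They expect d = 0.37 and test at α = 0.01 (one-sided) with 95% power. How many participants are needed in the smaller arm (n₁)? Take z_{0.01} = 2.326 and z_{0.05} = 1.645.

With allocation ratio k = n₂/n₁ = 2.5, Var(x̄₁−x̄₂) = σ²(1/n₁ + 1/(k·n₁)) = σ²·(k+1)/(k·n₁).
So n₁ = (1 + 1/k)·((z_{α} + z_β)/d)² = 1.400 × (3.971/0.37)².
n₁ = 1.400 × 115.19 = 161.3.
Round up: n₁ = 162, giving n₂ = 2.5 × 162 = 405.

n₁ = 162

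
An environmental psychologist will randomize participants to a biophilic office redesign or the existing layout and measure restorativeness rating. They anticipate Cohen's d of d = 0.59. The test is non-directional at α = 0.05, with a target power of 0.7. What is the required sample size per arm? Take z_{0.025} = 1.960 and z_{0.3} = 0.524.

For two independent groups with equal n: n = 2·((z_{α/2} + z_β) / d)².
z_{α/2} + z_β = 1.960 + 0.524 = 2.484.
n = 2 × (2.484 / 0.59)² = 2 × 4.210² = 2 × 17.73 = 35.5.
Round up to the next whole participant.

n = 36 per group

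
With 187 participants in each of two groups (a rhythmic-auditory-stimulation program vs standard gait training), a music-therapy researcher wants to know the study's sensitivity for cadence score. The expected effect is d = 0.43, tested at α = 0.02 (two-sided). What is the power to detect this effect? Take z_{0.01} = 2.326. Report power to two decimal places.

For two equal groups, power = Φ(d·√(n/2) − z_{α/2}).
d·√(n/2) = 0.43 × √(187/2) = 0.43 × 9.670 = 4.158.
z_β = 4.158 − 2.326 = 1.832.
Power = Φ(1.832) = 0.967.

power ≈ 0.97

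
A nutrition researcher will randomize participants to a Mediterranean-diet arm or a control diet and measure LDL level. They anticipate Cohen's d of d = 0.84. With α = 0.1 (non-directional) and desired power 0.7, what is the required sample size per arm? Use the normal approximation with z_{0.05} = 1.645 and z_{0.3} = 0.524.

n = 14 per group

For two independent groups with equal n: n = 2·((z_{α/2} + z_β) / d)².
z_{α/2} + z_β = 1.645 + 0.524 = 2.169.
n = 2 × (2.169 / 0.84)² = 2 × 2.582² = 2 × 6.67 = 13.3.
Round up to the next whole participant.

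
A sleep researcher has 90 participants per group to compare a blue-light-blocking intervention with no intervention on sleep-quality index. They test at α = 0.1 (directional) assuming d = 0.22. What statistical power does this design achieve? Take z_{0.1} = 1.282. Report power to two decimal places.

For two equal groups, power = Φ(d·√(n/2) − z_{α}).
d·√(n/2) = 0.22 × √(90/2) = 0.22 × 6.708 = 1.476.
z_β = 1.476 − 1.282 = 0.194.
Power = Φ(0.194) = 0.577.

power ≈ 0.58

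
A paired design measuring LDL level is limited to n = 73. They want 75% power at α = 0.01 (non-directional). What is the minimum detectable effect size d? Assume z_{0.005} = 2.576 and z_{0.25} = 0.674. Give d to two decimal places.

d_min ≈ 0.38

For a single sample (or paired design) of n = 73: d_min = (z_{α/2} + z_β)/√n.
z-sum = 2.576 + 0.674 = 3.250.
d_min = 3.250 / √73 = 3.250 / 8.544 = 0.380.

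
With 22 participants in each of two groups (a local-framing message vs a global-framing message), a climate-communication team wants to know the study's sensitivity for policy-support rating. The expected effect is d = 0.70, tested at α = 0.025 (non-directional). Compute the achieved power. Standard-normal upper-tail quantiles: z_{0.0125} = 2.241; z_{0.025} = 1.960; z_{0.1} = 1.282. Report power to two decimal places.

For two equal groups, power = Φ(d·√(n/2) − z_{α/2}).
d·√(n/2) = 0.70 × √(22/2) = 0.70 × 3.317 = 2.322.
z_β = 2.322 − 2.241 = 0.081.
Power = Φ(0.081) = 0.532.

power ≈ 0.53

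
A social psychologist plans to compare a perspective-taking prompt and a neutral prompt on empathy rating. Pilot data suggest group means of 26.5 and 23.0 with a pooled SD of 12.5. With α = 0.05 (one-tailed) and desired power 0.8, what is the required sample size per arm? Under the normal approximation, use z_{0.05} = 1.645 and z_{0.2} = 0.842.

Cohen's d = |M₁ − M₂| / SD_pooled = |26.5 − 23.0| / 12.5 = 3.5 / 12.5 = 0.280.
For two independent groups with equal n: n = 2·((z_{α} + z_β) / d)².
z_{α} + z_β = 1.645 + 0.842 = 2.487.
n = 2 × (2.487 / 0.280)² = 2 × 8.882² = 2 × 78.89 = 157.8.
Round up to the next whole participant.

n = 158 per group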